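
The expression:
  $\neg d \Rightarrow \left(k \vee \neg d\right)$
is always true.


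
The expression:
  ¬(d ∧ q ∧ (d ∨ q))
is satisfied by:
  {q: False, d: False}
  {d: True, q: False}
  {q: True, d: False}


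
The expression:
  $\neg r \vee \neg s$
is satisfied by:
  {s: False, r: False}
  {r: True, s: False}
  {s: True, r: False}


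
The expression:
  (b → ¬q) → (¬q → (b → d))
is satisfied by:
  {d: True, q: True, b: False}
  {d: True, q: False, b: False}
  {q: True, d: False, b: False}
  {d: False, q: False, b: False}
  {b: True, d: True, q: True}
  {b: True, d: True, q: False}
  {b: True, q: True, d: False}


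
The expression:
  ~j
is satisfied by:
  {j: False}


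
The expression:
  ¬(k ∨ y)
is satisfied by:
  {y: False, k: False}


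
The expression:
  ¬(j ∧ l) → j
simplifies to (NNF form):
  j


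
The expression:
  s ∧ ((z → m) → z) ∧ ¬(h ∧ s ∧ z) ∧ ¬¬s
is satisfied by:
  {z: True, s: True, h: False}


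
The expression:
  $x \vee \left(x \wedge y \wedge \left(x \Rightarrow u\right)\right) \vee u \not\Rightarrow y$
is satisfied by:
  {x: True, u: True, y: False}
  {x: True, y: False, u: False}
  {x: True, u: True, y: True}
  {x: True, y: True, u: False}
  {u: True, y: False, x: False}


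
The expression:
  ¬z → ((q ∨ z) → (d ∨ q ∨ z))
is always true.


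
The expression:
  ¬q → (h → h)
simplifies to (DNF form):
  True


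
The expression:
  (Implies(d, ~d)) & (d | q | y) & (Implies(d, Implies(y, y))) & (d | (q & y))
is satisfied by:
  {y: True, q: True, d: False}


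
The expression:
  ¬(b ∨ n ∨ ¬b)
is never true.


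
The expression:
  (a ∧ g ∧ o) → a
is always true.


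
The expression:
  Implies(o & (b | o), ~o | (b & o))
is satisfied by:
  {b: True, o: False}
  {o: False, b: False}
  {o: True, b: True}


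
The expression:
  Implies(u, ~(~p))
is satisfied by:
  {p: True, u: False}
  {u: False, p: False}
  {u: True, p: True}


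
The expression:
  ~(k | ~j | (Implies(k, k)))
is never true.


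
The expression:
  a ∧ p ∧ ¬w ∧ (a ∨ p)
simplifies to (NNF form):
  a ∧ p ∧ ¬w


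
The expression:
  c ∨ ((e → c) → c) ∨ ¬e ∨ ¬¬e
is always true.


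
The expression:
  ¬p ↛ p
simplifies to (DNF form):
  True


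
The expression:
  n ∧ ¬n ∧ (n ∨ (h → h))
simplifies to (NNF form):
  False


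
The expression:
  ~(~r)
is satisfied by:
  {r: True}


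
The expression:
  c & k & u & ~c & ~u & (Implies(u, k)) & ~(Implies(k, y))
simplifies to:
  False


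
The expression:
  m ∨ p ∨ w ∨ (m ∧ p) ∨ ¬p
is always true.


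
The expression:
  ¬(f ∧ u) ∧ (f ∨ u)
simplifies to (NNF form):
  (f ∧ ¬u) ∨ (u ∧ ¬f)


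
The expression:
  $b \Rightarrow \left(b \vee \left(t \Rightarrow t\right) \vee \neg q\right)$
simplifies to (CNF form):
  $\text{True}$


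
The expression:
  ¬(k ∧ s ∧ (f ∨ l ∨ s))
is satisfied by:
  {s: False, k: False}
  {k: True, s: False}
  {s: True, k: False}


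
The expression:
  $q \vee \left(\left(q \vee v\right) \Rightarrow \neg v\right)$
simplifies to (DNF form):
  $q \vee \neg v$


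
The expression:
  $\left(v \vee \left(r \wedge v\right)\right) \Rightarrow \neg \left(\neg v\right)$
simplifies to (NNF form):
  $\text{True}$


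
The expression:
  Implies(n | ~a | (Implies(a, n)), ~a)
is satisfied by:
  {n: False, a: False}
  {a: True, n: False}
  {n: True, a: False}


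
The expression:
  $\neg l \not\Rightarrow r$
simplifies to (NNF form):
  $\neg l \wedge \neg r$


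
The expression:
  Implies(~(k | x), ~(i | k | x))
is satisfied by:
  {x: True, k: True, i: False}
  {x: True, i: False, k: False}
  {k: True, i: False, x: False}
  {k: False, i: False, x: False}
  {x: True, k: True, i: True}
  {x: True, i: True, k: False}
  {k: True, i: True, x: False}


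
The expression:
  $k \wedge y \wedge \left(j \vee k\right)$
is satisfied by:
  {y: True, k: True}


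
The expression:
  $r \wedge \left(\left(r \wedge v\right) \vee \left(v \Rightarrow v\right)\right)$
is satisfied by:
  {r: True}


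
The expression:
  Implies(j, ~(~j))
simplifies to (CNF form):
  True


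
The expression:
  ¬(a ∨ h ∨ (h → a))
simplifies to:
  False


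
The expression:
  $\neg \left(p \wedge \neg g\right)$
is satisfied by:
  {g: True, p: False}
  {p: False, g: False}
  {p: True, g: True}


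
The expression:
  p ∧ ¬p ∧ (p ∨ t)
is never true.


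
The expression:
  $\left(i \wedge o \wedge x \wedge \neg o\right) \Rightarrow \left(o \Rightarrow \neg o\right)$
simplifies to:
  $\text{True}$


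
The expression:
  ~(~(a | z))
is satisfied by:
  {a: True, z: True}
  {a: True, z: False}
  {z: True, a: False}


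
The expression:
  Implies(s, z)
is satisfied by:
  {z: True, s: False}
  {s: False, z: False}
  {s: True, z: True}


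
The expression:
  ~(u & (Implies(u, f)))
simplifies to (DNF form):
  ~f | ~u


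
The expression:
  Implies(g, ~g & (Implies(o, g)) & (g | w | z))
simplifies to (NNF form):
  ~g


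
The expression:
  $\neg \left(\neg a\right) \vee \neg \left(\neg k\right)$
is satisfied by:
  {a: True, k: True}
  {a: True, k: False}
  {k: True, a: False}


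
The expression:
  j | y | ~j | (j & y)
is always true.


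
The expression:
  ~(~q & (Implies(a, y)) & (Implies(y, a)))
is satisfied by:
  {q: True, y: False, a: False}
  {a: True, q: True, y: False}
  {q: True, y: True, a: False}
  {a: True, q: True, y: True}
  {a: True, y: False, q: False}
  {y: True, a: False, q: False}


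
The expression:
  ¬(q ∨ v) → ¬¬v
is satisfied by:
  {q: True, v: True}
  {q: True, v: False}
  {v: True, q: False}


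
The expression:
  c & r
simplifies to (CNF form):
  c & r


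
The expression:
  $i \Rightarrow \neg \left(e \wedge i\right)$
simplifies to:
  $\neg e \vee \neg i$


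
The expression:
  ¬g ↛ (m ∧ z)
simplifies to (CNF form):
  ¬g ∧ (¬m ∨ ¬z)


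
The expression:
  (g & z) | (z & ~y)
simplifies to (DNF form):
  (g & z) | (z & ~y)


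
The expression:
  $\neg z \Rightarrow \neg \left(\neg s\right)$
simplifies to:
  $s \vee z$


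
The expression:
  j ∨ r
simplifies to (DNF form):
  j ∨ r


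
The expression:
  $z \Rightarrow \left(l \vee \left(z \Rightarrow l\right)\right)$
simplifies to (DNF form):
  $l \vee \neg z$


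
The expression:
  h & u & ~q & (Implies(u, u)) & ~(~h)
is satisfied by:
  {h: True, u: True, q: False}


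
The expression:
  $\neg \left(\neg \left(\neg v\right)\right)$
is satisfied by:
  {v: False}


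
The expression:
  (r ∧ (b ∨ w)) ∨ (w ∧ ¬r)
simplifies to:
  w ∨ (b ∧ r)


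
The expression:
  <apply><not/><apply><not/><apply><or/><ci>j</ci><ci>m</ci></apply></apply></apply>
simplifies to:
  <apply><or/><ci>j</ci><ci>m</ci></apply>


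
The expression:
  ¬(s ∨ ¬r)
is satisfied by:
  {r: True, s: False}


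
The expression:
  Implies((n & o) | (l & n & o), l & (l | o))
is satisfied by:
  {l: True, o: False, n: False}
  {o: False, n: False, l: False}
  {n: True, l: True, o: False}
  {n: True, o: False, l: False}
  {l: True, o: True, n: False}
  {o: True, l: False, n: False}
  {n: True, o: True, l: True}


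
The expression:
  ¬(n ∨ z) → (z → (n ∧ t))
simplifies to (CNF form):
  True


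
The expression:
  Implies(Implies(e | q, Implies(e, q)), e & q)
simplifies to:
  e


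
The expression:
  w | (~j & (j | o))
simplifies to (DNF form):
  w | (o & ~j)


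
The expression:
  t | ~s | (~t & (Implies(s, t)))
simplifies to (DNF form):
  t | ~s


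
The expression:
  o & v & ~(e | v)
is never true.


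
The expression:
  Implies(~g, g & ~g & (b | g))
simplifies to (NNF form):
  g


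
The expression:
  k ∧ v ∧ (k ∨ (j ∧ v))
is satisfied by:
  {k: True, v: True}


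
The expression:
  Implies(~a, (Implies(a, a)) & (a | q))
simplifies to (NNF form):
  a | q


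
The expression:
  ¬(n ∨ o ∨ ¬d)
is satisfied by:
  {d: True, n: False, o: False}


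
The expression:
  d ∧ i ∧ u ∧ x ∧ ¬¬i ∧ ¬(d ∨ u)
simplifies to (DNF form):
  False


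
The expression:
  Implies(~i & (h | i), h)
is always true.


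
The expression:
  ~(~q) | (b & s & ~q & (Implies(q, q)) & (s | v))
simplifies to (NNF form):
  q | (b & s)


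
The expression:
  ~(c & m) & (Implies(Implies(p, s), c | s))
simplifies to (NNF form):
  (c & ~m) | (p & ~c) | (s & ~c)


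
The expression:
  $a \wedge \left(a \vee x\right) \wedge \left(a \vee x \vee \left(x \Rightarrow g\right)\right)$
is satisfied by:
  {a: True}


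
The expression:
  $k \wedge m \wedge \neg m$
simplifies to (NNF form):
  $\text{False}$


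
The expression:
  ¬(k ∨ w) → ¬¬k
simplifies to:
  k ∨ w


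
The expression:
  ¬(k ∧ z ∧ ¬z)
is always true.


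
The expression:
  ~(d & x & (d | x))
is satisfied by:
  {d: False, x: False}
  {x: True, d: False}
  {d: True, x: False}


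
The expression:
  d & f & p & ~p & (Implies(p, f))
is never true.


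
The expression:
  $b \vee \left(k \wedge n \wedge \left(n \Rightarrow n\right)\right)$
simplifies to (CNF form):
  $\left(b \vee k\right) \wedge \left(b \vee n\right)$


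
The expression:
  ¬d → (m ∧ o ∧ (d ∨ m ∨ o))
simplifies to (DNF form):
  d ∨ (m ∧ o)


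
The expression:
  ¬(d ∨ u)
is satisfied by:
  {u: False, d: False}


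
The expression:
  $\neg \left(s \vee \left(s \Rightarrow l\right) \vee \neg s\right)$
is never true.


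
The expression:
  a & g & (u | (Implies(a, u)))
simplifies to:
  a & g & u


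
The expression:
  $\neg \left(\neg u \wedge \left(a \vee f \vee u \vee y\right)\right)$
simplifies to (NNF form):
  $u \vee \left(\neg a \wedge \neg f \wedge \neg y\right)$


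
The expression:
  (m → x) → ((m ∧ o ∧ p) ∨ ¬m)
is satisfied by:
  {p: True, o: True, m: False, x: False}
  {p: True, o: False, m: False, x: False}
  {o: True, p: False, m: False, x: False}
  {p: False, o: False, m: False, x: False}
  {x: True, p: True, o: True, m: False}
  {x: True, p: True, o: False, m: False}
  {x: True, o: True, p: False, m: False}
  {x: True, o: False, p: False, m: False}
  {p: True, m: True, o: True, x: False}
  {p: True, m: True, o: False, x: False}
  {m: True, o: True, p: False, x: False}
  {m: True, p: False, o: False, x: False}
  {x: True, p: True, m: True, o: True}


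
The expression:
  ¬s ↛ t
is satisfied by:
  {t: True, s: False}
  {s: False, t: False}
  {s: True, t: True}


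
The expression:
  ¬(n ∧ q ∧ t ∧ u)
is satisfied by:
  {u: False, t: False, n: False, q: False}
  {q: True, u: False, t: False, n: False}
  {n: True, u: False, t: False, q: False}
  {q: True, n: True, u: False, t: False}
  {t: True, q: False, u: False, n: False}
  {q: True, t: True, u: False, n: False}
  {n: True, t: True, q: False, u: False}
  {q: True, n: True, t: True, u: False}
  {u: True, n: False, t: False, q: False}
  {q: True, u: True, n: False, t: False}
  {n: True, u: True, q: False, t: False}
  {q: True, n: True, u: True, t: False}
  {t: True, u: True, n: False, q: False}
  {q: True, t: True, u: True, n: False}
  {n: True, t: True, u: True, q: False}


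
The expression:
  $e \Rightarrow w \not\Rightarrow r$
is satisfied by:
  {w: True, e: False, r: False}
  {w: False, e: False, r: False}
  {r: True, w: True, e: False}
  {r: True, w: False, e: False}
  {e: True, w: True, r: False}


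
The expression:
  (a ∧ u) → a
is always true.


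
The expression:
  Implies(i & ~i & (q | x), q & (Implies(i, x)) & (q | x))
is always true.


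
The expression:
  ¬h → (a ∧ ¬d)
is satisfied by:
  {h: True, a: True, d: False}
  {h: True, a: False, d: False}
  {d: True, h: True, a: True}
  {d: True, h: True, a: False}
  {a: True, d: False, h: False}


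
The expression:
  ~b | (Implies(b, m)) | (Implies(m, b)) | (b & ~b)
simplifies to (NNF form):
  True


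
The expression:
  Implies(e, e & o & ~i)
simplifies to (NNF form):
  ~e | (o & ~i)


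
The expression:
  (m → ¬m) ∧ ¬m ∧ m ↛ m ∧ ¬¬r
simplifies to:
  False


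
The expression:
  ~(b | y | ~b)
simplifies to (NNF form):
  False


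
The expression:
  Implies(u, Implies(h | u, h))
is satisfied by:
  {h: True, u: False}
  {u: False, h: False}
  {u: True, h: True}


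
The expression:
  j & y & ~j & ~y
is never true.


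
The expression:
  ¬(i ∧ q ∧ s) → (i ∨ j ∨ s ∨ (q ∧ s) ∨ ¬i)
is always true.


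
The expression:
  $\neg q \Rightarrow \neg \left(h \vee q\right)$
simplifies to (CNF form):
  $q \vee \neg h$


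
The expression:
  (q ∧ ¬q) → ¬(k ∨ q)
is always true.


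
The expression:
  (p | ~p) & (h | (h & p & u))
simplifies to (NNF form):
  h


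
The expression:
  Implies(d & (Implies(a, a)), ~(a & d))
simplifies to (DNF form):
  ~a | ~d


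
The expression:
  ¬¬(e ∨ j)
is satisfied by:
  {e: True, j: True}
  {e: True, j: False}
  {j: True, e: False}


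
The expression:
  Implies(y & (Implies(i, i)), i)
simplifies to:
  i | ~y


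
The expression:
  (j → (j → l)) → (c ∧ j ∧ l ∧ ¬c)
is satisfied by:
  {j: True, l: False}


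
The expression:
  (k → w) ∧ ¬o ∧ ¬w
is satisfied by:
  {o: False, w: False, k: False}


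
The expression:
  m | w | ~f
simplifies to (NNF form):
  m | w | ~f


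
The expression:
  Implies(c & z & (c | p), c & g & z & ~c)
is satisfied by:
  {c: False, z: False}
  {z: True, c: False}
  {c: True, z: False}


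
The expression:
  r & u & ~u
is never true.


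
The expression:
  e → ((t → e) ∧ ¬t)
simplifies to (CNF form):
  ¬e ∨ ¬t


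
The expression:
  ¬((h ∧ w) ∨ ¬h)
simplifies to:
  h ∧ ¬w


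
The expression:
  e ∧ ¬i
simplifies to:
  e ∧ ¬i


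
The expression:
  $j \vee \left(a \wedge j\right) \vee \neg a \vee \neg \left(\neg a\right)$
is always true.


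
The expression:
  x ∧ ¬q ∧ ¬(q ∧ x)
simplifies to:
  x ∧ ¬q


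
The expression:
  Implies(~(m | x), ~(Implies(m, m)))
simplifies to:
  m | x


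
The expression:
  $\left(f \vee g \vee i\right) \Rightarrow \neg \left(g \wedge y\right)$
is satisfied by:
  {g: False, y: False}
  {y: True, g: False}
  {g: True, y: False}


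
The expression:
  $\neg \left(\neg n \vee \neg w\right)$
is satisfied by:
  {w: True, n: True}


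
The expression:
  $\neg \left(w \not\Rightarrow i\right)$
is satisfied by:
  {i: True, w: False}
  {w: False, i: False}
  {w: True, i: True}


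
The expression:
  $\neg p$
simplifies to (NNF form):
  $\neg p$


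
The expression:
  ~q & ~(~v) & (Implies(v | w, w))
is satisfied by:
  {w: True, v: True, q: False}


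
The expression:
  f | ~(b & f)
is always true.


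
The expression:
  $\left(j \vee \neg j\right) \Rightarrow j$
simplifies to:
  $j$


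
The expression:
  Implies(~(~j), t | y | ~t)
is always true.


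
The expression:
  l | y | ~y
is always true.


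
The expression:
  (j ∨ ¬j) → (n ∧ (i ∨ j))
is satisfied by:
  {i: True, j: True, n: True}
  {i: True, n: True, j: False}
  {j: True, n: True, i: False}


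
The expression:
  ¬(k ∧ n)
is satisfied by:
  {k: False, n: False}
  {n: True, k: False}
  {k: True, n: False}


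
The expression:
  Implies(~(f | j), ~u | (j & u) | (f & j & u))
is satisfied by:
  {j: True, f: True, u: False}
  {j: True, f: False, u: False}
  {f: True, j: False, u: False}
  {j: False, f: False, u: False}
  {j: True, u: True, f: True}
  {j: True, u: True, f: False}
  {u: True, f: True, j: False}


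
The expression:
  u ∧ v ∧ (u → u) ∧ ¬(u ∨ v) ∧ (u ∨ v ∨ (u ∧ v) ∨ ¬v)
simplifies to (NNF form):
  False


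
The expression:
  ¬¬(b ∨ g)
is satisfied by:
  {b: True, g: True}
  {b: True, g: False}
  {g: True, b: False}


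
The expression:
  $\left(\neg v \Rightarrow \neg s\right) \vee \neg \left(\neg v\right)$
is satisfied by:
  {v: True, s: False}
  {s: False, v: False}
  {s: True, v: True}


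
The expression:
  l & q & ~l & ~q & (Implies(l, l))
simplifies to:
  False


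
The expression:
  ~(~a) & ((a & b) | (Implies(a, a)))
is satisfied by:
  {a: True}


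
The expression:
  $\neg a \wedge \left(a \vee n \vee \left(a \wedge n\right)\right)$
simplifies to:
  $n \wedge \neg a$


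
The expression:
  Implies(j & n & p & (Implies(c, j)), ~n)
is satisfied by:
  {p: False, n: False, j: False}
  {j: True, p: False, n: False}
  {n: True, p: False, j: False}
  {j: True, n: True, p: False}
  {p: True, j: False, n: False}
  {j: True, p: True, n: False}
  {n: True, p: True, j: False}


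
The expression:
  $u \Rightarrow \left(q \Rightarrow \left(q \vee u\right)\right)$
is always true.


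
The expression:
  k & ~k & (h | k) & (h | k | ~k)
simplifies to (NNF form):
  False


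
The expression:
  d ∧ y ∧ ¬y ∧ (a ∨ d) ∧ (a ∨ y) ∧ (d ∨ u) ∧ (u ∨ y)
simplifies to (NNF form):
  False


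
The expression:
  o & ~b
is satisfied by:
  {o: True, b: False}


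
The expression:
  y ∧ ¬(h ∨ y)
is never true.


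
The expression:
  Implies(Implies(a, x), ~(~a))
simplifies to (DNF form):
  a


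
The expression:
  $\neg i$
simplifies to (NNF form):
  $\neg i$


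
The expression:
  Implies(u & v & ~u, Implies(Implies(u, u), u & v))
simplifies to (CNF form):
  True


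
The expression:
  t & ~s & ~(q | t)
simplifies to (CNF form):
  False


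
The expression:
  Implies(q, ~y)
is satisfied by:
  {q: False, y: False}
  {y: True, q: False}
  {q: True, y: False}


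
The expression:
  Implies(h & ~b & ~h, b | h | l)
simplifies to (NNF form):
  True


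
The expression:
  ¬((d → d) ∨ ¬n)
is never true.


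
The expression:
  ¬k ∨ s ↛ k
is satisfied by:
  {k: False}


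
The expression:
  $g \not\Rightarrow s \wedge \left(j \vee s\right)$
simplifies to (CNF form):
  $g \wedge j \wedge \neg s$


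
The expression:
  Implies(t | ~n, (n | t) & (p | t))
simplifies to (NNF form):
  n | t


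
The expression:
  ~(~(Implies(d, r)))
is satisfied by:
  {r: True, d: False}
  {d: False, r: False}
  {d: True, r: True}


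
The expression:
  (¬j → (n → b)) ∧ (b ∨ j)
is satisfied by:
  {b: True, j: True}
  {b: True, j: False}
  {j: True, b: False}


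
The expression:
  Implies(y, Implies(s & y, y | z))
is always true.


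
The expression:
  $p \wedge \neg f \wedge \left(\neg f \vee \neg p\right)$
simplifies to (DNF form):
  $p \wedge \neg f$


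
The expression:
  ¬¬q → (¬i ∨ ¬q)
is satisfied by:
  {q: False, i: False}
  {i: True, q: False}
  {q: True, i: False}


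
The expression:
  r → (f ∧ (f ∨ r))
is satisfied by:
  {f: True, r: False}
  {r: False, f: False}
  {r: True, f: True}


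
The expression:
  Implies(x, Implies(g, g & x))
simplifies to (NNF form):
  True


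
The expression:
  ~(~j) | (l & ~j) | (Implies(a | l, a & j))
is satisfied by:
  {l: True, j: True, a: False}
  {l: True, j: False, a: False}
  {j: True, l: False, a: False}
  {l: False, j: False, a: False}
  {a: True, l: True, j: True}
  {a: True, l: True, j: False}
  {a: True, j: True, l: False}


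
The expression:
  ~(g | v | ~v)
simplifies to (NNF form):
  False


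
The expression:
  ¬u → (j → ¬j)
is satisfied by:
  {u: True, j: False}
  {j: False, u: False}
  {j: True, u: True}


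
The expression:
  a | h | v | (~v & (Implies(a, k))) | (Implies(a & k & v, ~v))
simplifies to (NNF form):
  True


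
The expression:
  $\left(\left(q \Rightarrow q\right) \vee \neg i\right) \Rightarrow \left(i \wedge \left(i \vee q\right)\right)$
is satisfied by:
  {i: True}


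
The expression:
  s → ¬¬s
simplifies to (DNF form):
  True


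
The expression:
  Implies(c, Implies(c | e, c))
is always true.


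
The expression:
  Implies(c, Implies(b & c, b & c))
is always true.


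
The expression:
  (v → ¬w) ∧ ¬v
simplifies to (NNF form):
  ¬v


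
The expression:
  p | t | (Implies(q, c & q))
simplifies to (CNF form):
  c | p | t | ~q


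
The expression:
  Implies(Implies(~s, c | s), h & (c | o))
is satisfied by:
  {o: True, h: True, s: False, c: False}
  {h: True, o: False, s: False, c: False}
  {o: True, c: True, h: True, s: False}
  {c: True, h: True, o: False, s: False}
  {o: True, s: True, h: True, c: False}
  {o: True, c: True, s: True, h: True}
  {c: True, s: True, h: True, o: False}
  {o: True, c: False, h: False, s: False}
  {c: False, h: False, s: False, o: False}


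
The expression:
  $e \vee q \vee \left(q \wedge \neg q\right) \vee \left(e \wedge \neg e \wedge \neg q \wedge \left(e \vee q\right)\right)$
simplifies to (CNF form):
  $e \vee q$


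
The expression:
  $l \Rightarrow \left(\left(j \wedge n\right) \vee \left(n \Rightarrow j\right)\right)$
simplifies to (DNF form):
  $j \vee \neg l \vee \neg n$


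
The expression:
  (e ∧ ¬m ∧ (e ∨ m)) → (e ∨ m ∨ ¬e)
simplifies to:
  True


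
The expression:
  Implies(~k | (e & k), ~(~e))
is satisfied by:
  {k: True, e: True}
  {k: True, e: False}
  {e: True, k: False}


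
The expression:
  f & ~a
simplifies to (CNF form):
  f & ~a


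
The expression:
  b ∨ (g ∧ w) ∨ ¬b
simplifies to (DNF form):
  True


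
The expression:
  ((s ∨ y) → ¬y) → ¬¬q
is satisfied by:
  {y: True, q: True}
  {y: True, q: False}
  {q: True, y: False}


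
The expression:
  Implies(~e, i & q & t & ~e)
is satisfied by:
  {t: True, e: True, q: True, i: True}
  {t: True, e: True, q: True, i: False}
  {t: True, e: True, i: True, q: False}
  {t: True, e: True, i: False, q: False}
  {e: True, q: True, i: True, t: False}
  {e: True, q: True, i: False, t: False}
  {e: True, q: False, i: True, t: False}
  {e: True, q: False, i: False, t: False}
  {t: True, q: True, i: True, e: False}


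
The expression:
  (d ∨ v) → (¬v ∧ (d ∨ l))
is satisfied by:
  {v: False}


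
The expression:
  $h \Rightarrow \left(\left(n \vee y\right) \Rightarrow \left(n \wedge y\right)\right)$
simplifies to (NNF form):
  $\left(n \wedge y\right) \vee \left(\neg n \wedge \neg y\right) \vee \neg h$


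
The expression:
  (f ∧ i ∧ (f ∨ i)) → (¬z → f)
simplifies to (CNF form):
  True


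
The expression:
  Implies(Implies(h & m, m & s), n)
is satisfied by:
  {n: True, m: True, h: True, s: False}
  {n: True, m: True, s: False, h: False}
  {n: True, h: True, s: False, m: False}
  {n: True, s: False, h: False, m: False}
  {n: True, m: True, s: True, h: True}
  {n: True, m: True, s: True, h: False}
  {n: True, s: True, h: True, m: False}
  {n: True, s: True, h: False, m: False}
  {m: True, h: True, s: False, n: False}


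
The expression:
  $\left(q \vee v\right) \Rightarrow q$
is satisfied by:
  {q: True, v: False}
  {v: False, q: False}
  {v: True, q: True}


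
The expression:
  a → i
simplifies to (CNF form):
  i ∨ ¬a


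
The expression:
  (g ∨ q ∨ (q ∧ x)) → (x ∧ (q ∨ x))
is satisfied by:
  {x: True, g: False, q: False}
  {x: True, q: True, g: False}
  {x: True, g: True, q: False}
  {x: True, q: True, g: True}
  {q: False, g: False, x: False}


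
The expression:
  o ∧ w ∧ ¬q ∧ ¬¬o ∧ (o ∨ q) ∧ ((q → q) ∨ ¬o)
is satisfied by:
  {w: True, o: True, q: False}


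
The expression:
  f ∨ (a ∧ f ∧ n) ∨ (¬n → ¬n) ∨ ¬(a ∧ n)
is always true.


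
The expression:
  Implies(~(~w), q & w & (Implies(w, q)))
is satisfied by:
  {q: True, w: False}
  {w: False, q: False}
  {w: True, q: True}


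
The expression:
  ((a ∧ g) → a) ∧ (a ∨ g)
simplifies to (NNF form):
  a ∨ g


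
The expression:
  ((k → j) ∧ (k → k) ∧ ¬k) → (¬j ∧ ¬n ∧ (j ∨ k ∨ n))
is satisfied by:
  {k: True}


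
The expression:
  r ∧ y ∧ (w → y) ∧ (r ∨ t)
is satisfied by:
  {r: True, y: True}


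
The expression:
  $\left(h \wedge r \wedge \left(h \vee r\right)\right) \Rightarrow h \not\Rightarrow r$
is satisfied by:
  {h: False, r: False}
  {r: True, h: False}
  {h: True, r: False}


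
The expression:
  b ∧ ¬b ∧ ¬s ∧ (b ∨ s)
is never true.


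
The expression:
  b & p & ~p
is never true.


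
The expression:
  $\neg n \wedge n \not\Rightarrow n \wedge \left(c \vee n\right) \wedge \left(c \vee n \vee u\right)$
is never true.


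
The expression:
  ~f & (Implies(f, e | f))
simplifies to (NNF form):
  ~f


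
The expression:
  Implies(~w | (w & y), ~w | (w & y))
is always true.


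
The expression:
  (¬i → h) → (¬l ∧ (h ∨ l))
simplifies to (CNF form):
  (h ∨ ¬h) ∧ (h ∨ ¬i) ∧ (¬h ∨ ¬l) ∧ (¬i ∨ ¬l)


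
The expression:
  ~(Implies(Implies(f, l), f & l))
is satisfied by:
  {f: False}


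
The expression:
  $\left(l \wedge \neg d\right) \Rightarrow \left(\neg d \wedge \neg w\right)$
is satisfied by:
  {d: True, l: False, w: False}
  {l: False, w: False, d: False}
  {w: True, d: True, l: False}
  {w: True, l: False, d: False}
  {d: True, l: True, w: False}
  {l: True, d: False, w: False}
  {w: True, l: True, d: True}


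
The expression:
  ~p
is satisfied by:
  {p: False}


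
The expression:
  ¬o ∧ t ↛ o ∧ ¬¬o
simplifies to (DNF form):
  False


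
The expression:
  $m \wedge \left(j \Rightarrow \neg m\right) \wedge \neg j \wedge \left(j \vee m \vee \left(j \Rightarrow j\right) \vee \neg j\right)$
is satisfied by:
  {m: True, j: False}


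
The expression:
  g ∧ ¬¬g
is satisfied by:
  {g: True}


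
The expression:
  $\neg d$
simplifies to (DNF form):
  $\neg d$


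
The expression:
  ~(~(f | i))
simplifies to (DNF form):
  f | i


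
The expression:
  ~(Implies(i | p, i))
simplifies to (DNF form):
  p & ~i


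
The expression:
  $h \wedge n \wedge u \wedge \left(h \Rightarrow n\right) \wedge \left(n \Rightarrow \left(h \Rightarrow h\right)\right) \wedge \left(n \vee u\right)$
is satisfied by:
  {h: True, u: True, n: True}


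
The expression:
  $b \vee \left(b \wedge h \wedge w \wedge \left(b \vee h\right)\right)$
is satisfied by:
  {b: True}


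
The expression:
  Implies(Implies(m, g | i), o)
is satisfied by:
  {o: True, m: True, i: False, g: False}
  {o: True, i: False, m: False, g: False}
  {o: True, g: True, m: True, i: False}
  {o: True, g: True, i: False, m: False}
  {o: True, m: True, i: True, g: False}
  {o: True, i: True, m: False, g: False}
  {o: True, g: True, i: True, m: True}
  {o: True, g: True, i: True, m: False}
  {m: True, g: False, i: False, o: False}


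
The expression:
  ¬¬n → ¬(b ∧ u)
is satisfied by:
  {u: False, n: False, b: False}
  {b: True, u: False, n: False}
  {n: True, u: False, b: False}
  {b: True, n: True, u: False}
  {u: True, b: False, n: False}
  {b: True, u: True, n: False}
  {n: True, u: True, b: False}


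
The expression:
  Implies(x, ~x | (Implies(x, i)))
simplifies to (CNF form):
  i | ~x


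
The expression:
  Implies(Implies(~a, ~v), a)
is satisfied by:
  {a: True, v: True}
  {a: True, v: False}
  {v: True, a: False}


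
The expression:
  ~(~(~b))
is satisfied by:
  {b: False}


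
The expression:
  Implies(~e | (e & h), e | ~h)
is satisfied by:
  {e: True, h: False}
  {h: False, e: False}
  {h: True, e: True}


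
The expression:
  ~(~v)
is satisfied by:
  {v: True}


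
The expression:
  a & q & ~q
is never true.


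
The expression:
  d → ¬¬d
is always true.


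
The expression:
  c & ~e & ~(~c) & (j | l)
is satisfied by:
  {c: True, l: True, j: True, e: False}
  {c: True, l: True, e: False, j: False}
  {c: True, j: True, e: False, l: False}


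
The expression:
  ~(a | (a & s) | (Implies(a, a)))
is never true.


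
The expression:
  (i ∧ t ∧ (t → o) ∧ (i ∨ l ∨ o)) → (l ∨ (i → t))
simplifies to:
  True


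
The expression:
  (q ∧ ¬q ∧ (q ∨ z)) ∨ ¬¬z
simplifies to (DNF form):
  z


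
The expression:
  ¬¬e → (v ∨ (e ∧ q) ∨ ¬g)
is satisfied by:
  {q: True, v: True, g: False, e: False}
  {q: True, g: False, e: False, v: False}
  {v: True, g: False, e: False, q: False}
  {v: False, g: False, e: False, q: False}
  {q: True, e: True, v: True, g: False}
  {q: True, e: True, v: False, g: False}
  {e: True, v: True, q: False, g: False}
  {e: True, q: False, g: False, v: False}
  {v: True, q: True, g: True, e: False}
  {q: True, g: True, v: False, e: False}
  {v: True, g: True, q: False, e: False}
  {g: True, q: False, e: False, v: False}
  {q: True, e: True, g: True, v: True}
  {q: True, e: True, g: True, v: False}
  {e: True, g: True, v: True, q: False}


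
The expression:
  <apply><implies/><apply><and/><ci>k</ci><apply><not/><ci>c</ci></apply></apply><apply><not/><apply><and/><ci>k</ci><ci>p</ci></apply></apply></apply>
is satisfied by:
  {c: True, p: False, k: False}
  {p: False, k: False, c: False}
  {c: True, k: True, p: False}
  {k: True, p: False, c: False}
  {c: True, p: True, k: False}
  {p: True, c: False, k: False}
  {c: True, k: True, p: True}


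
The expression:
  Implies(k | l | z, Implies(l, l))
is always true.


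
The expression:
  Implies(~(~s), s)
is always true.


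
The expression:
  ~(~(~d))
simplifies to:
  ~d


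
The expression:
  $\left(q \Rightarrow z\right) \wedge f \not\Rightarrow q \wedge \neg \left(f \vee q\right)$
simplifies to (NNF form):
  $\text{False}$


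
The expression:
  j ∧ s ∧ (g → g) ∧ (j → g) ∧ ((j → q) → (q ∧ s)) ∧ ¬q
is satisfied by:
  {j: True, s: True, g: True, q: False}


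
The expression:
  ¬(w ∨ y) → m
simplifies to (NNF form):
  m ∨ w ∨ y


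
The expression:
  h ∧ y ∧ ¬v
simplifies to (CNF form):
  h ∧ y ∧ ¬v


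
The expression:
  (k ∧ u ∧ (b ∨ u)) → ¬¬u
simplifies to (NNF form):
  True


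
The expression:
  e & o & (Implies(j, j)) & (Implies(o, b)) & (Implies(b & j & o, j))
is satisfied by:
  {e: True, b: True, o: True}


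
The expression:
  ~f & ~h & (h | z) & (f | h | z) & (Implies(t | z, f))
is never true.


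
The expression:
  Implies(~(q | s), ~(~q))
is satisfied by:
  {q: True, s: True}
  {q: True, s: False}
  {s: True, q: False}


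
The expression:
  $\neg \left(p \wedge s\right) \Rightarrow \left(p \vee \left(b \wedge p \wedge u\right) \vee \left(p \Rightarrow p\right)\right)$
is always true.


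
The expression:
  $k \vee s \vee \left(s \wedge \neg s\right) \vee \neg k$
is always true.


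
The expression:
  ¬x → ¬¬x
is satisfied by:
  {x: True}


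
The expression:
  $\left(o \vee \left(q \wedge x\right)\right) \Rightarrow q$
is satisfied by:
  {q: True, o: False}
  {o: False, q: False}
  {o: True, q: True}


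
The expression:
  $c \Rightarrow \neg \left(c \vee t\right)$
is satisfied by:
  {c: False}


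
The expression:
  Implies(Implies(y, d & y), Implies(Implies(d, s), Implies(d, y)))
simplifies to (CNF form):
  y | ~d | ~s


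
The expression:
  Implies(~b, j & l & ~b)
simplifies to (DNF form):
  b | (j & l)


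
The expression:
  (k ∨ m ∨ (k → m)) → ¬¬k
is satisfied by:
  {k: True}


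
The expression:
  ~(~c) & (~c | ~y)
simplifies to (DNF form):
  c & ~y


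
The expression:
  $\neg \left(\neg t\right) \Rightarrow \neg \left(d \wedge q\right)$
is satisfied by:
  {t: False, d: False, q: False}
  {q: True, t: False, d: False}
  {d: True, t: False, q: False}
  {q: True, d: True, t: False}
  {t: True, q: False, d: False}
  {q: True, t: True, d: False}
  {d: True, t: True, q: False}


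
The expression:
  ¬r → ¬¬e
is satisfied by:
  {r: True, e: True}
  {r: True, e: False}
  {e: True, r: False}


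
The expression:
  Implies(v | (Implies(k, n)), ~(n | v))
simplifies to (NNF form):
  ~n & ~v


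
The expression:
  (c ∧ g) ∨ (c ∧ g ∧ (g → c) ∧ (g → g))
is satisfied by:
  {c: True, g: True}


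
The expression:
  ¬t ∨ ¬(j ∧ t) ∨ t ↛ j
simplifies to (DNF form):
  ¬j ∨ ¬t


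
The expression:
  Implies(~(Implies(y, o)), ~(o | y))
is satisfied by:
  {o: True, y: False}
  {y: False, o: False}
  {y: True, o: True}


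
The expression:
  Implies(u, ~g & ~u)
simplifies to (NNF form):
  ~u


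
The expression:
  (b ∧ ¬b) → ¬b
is always true.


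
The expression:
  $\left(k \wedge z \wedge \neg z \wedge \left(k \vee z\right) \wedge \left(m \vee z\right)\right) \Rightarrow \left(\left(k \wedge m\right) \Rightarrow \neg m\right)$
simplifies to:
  $\text{True}$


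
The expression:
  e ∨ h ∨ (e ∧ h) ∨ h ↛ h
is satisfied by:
  {e: True, h: True}
  {e: True, h: False}
  {h: True, e: False}


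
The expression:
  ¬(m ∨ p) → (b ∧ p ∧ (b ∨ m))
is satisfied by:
  {m: True, p: True}
  {m: True, p: False}
  {p: True, m: False}


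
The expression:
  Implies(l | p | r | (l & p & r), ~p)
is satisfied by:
  {p: False}


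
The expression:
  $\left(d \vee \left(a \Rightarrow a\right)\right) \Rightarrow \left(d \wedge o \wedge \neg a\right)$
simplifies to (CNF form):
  $d \wedge o \wedge \neg a$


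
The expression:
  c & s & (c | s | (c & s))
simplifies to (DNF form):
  c & s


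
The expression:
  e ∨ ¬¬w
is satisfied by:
  {e: True, w: True}
  {e: True, w: False}
  {w: True, e: False}


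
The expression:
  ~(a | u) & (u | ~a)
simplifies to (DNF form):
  ~a & ~u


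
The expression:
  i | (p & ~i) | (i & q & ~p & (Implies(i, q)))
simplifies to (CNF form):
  i | p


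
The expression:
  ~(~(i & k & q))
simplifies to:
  i & k & q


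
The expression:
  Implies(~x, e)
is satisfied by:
  {x: True, e: True}
  {x: True, e: False}
  {e: True, x: False}


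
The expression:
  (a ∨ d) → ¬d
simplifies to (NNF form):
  ¬d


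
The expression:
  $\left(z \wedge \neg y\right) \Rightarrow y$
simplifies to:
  $y \vee \neg z$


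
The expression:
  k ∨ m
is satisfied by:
  {k: True, m: True}
  {k: True, m: False}
  {m: True, k: False}


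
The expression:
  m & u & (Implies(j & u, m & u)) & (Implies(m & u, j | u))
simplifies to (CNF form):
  m & u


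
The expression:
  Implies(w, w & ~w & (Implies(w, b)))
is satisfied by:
  {w: False}


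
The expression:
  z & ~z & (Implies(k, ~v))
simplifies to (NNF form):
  False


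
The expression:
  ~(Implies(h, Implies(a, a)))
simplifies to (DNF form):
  False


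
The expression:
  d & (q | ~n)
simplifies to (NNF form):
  d & (q | ~n)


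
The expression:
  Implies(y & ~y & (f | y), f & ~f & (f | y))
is always true.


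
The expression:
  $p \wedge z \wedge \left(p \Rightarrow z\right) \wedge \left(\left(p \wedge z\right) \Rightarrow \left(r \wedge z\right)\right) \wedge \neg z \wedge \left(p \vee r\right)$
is never true.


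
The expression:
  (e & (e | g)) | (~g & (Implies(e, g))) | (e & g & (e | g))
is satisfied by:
  {e: True, g: False}
  {g: False, e: False}
  {g: True, e: True}


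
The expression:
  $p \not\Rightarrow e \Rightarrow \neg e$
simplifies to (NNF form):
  $\text{True}$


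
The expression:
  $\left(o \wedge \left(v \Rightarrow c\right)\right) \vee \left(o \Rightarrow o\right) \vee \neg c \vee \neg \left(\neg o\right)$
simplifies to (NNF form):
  $\text{True}$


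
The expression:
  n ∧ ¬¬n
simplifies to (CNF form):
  n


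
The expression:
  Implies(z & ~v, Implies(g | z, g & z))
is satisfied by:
  {v: True, g: True, z: False}
  {v: True, g: False, z: False}
  {g: True, v: False, z: False}
  {v: False, g: False, z: False}
  {z: True, v: True, g: True}
  {z: True, v: True, g: False}
  {z: True, g: True, v: False}


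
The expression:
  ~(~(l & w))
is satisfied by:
  {w: True, l: True}


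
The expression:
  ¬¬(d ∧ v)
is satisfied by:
  {d: True, v: True}


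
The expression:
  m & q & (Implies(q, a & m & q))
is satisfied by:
  {a: True, m: True, q: True}


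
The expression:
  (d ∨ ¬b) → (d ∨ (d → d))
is always true.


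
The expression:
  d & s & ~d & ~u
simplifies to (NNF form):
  False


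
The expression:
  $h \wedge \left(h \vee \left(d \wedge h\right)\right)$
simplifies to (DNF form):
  $h$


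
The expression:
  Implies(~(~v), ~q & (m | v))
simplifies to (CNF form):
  ~q | ~v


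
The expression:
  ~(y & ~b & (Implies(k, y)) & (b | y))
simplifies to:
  b | ~y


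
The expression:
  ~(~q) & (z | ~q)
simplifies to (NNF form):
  q & z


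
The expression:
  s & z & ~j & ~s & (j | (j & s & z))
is never true.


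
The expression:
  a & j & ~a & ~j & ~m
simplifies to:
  False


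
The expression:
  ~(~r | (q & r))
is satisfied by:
  {r: True, q: False}


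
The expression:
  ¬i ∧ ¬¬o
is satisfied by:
  {o: True, i: False}


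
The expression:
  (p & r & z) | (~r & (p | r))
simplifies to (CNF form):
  p & (z | ~r)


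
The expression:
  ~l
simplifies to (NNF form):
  ~l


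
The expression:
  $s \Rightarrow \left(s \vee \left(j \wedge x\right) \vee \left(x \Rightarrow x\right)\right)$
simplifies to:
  $\text{True}$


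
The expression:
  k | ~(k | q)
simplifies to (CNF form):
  k | ~q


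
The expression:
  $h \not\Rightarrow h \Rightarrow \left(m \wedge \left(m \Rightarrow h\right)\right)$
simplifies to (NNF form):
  $\text{True}$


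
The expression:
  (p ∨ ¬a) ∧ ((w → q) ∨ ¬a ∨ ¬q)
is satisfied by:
  {p: True, a: False}
  {a: False, p: False}
  {a: True, p: True}


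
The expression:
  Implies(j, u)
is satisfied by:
  {u: True, j: False}
  {j: False, u: False}
  {j: True, u: True}


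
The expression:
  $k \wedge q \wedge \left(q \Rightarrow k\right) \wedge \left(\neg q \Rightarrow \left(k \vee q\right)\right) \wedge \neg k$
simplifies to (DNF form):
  $\text{False}$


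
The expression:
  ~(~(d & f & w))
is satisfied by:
  {w: True, d: True, f: True}


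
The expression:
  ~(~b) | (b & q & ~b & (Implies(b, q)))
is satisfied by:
  {b: True}


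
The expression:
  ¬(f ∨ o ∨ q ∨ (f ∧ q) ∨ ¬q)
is never true.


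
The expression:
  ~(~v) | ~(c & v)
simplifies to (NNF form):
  True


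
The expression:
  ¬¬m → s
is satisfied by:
  {s: True, m: False}
  {m: False, s: False}
  {m: True, s: True}


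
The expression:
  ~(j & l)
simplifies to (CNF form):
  ~j | ~l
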